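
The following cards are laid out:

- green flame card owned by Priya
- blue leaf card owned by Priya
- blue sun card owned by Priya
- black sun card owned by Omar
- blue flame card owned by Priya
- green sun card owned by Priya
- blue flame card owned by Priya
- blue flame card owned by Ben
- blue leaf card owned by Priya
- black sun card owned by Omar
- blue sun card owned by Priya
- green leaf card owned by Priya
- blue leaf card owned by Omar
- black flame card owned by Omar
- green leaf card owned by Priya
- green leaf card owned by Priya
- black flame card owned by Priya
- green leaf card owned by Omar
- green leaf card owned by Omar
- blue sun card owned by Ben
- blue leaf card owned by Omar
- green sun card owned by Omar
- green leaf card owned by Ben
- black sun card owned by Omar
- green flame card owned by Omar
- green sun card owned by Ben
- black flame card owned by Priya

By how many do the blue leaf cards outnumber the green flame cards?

2

blue leaf cards: 4.
green flame cards: 2.
4 − 2 = 2.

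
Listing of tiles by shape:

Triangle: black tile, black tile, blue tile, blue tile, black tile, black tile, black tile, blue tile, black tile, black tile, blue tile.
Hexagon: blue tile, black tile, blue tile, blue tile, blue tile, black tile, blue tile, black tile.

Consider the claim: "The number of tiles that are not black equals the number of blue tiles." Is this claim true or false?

True

tiles that are not black: 9.
blue tiles: 9.
The claim requires 9 = 9, which holds.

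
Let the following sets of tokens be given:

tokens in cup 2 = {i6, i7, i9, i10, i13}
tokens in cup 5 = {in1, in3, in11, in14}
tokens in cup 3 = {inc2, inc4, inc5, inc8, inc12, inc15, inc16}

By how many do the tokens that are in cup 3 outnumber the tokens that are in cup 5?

3

tokens in cup 3: 7.
tokens in cup 5: 4.
7 − 4 = 3.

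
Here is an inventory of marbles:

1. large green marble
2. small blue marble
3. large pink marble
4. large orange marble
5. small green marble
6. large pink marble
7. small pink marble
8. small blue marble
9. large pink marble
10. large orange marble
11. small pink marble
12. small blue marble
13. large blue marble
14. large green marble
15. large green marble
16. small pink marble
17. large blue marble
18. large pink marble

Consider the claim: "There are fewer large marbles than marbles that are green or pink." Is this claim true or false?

False

large marbles: 11.
marbles that are green or pink: 11.
The claim requires 11 < 11, which does not hold.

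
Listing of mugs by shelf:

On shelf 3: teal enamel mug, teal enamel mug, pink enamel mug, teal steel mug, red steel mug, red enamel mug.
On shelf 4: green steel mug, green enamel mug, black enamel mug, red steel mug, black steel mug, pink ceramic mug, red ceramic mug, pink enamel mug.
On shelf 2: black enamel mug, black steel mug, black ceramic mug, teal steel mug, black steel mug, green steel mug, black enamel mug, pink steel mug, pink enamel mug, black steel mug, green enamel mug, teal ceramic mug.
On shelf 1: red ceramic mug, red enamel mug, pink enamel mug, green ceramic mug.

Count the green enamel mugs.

2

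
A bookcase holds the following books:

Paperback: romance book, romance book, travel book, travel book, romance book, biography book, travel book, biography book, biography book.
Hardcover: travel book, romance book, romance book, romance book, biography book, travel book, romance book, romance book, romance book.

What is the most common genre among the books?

romance

Counts by genre: romance 9, travel 5, biography 4.
The maximum is 9, held uniquely by romance.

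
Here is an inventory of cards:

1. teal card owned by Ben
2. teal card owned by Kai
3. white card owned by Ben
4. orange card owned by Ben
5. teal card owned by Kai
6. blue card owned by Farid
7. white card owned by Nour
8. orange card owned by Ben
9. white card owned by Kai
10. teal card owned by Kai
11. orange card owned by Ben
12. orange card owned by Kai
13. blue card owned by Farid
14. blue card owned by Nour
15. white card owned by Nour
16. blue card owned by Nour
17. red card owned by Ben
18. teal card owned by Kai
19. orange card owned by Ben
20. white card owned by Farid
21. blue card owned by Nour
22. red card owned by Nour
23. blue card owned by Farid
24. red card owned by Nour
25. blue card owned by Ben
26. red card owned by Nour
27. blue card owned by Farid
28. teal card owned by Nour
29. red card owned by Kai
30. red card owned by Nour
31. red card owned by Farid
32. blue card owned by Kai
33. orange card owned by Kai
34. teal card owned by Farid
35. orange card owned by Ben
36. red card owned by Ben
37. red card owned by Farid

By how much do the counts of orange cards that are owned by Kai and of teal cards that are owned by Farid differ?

1

orange cards owned by Kai: 2. teal cards owned by Farid: 1.
|2 − 1| = 2 − 1 = 1.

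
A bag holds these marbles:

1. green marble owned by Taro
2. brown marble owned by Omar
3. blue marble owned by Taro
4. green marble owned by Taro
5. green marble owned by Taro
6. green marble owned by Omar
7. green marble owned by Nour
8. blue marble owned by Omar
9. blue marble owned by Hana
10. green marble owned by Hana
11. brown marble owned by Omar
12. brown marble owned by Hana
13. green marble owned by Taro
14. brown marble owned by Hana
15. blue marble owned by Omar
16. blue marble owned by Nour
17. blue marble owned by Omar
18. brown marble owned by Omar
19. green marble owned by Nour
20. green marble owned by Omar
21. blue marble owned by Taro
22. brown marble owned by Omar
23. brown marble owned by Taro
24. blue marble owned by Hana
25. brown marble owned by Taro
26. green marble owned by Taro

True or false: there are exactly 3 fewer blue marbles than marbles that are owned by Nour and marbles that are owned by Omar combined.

False

blue marbles: 8.
marbles owned by Nour: 3; marbles owned by Omar: 9; combined: 3 + 9 = 12.
The claim requires 12 − 8 (= 4) to equal 3, which does not hold.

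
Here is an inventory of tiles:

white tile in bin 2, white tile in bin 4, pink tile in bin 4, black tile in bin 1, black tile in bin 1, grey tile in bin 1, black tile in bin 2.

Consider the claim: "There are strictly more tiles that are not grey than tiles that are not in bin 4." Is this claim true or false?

True

There are 6 tiles that are not grey.
There are 5 tiles that are not in bin 4.
The claim requires 6 > 5, which holds.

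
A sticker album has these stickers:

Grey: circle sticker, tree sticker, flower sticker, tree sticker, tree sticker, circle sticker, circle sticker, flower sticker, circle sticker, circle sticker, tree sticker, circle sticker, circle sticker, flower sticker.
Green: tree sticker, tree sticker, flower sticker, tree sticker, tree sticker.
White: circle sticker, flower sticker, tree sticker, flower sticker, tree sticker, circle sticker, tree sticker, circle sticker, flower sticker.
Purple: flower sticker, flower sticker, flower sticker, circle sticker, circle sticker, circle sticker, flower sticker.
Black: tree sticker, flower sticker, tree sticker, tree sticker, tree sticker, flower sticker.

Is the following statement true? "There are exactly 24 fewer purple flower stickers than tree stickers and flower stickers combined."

|purple flower stickers| = 4.
tree stickers: 15; flower stickers: 13; combined: 15 + 13 = 28.
The claim requires 28 − 4 (= 24) to equal 24, which holds.

True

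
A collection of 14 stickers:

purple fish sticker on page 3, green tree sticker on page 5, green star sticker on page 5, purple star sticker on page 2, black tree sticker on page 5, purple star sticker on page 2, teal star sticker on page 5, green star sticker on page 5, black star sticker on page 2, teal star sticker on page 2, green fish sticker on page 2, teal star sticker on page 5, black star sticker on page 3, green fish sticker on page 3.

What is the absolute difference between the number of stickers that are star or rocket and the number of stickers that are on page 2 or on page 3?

stickers that are star or rocket: 9. stickers on page 2 or on page 3: 8.
|9 − 8| = 9 − 8 = 1.

1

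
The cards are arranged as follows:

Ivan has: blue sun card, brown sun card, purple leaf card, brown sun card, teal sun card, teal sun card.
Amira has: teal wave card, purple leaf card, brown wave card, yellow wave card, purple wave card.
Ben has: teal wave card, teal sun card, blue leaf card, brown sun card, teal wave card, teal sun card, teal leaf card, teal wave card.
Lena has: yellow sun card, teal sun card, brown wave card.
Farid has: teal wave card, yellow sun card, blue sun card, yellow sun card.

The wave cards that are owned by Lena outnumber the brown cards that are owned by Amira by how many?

wave cards owned by Lena: 1.
brown cards owned by Amira: 1.
1 − 1 = 0.

0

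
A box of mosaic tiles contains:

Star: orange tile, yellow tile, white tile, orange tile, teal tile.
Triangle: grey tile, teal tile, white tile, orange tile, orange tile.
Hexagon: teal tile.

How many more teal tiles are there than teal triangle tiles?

teal tiles: 3.
teal triangle tiles: 1.
3 − 1 = 2.

2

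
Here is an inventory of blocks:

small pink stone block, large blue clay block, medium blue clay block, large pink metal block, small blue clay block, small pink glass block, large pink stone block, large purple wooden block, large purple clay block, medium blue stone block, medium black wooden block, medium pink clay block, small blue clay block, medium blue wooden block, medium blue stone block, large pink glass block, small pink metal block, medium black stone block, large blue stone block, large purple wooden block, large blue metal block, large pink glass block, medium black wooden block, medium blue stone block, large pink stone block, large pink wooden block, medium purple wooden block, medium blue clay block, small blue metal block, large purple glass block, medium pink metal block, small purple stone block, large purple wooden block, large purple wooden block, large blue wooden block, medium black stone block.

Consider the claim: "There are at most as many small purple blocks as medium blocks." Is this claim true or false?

|small purple blocks| = 1.
|medium blocks| = 13.
The claim requires 1 ≤ 13, which holds.

True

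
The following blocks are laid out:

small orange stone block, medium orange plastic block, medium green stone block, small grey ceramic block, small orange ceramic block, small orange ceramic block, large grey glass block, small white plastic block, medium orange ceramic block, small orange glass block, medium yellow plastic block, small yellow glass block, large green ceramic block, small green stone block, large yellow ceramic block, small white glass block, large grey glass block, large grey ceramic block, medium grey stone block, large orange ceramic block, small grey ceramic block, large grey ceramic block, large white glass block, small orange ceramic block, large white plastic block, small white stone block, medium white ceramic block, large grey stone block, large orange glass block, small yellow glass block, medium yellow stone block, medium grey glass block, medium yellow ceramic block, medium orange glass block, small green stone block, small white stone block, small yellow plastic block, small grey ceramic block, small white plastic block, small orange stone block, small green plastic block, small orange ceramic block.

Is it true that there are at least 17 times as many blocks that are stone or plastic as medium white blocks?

True

|blocks that are stone or plastic| = 17.
|medium white blocks| = 1.
The claim requires 17 ≥ 17 × 1 = 17, which holds.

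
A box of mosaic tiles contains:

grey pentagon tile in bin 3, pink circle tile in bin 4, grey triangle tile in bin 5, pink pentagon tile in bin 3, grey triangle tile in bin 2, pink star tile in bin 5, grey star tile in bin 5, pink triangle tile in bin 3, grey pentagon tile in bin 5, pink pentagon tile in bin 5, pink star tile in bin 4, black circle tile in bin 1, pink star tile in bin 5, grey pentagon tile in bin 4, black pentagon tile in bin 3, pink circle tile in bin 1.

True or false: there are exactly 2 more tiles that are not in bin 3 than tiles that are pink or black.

True

|tiles that are not in bin 3| = 12.
|tiles that are pink or black| = 10.
The claim requires 12 − 10 (= 2) to equal 2, which holds.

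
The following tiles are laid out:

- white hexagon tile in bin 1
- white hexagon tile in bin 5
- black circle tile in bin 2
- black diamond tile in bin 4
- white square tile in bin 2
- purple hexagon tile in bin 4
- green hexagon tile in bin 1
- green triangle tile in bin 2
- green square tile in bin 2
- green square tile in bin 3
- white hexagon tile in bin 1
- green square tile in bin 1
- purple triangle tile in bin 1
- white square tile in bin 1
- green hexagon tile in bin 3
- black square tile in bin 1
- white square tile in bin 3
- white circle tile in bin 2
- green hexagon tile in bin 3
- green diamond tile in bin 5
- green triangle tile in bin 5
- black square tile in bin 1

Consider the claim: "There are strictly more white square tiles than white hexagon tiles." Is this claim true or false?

False

|white square tiles| = 3.
|white hexagon tiles| = 3.
The claim requires 3 > 3, which does not hold.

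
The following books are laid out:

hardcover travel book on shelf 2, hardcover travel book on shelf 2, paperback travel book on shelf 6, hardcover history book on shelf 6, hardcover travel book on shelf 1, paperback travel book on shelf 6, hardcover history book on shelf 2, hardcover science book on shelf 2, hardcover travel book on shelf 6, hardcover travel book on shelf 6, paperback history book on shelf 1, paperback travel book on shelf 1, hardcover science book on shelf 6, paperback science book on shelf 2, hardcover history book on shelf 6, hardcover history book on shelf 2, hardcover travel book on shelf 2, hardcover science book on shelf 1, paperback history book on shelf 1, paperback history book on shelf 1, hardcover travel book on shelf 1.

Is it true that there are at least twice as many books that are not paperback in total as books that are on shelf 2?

books that are not paperback: 14.
books on shelf 2: 7.
The claim requires 14 ≥ 2 × 7 = 14, which holds.

True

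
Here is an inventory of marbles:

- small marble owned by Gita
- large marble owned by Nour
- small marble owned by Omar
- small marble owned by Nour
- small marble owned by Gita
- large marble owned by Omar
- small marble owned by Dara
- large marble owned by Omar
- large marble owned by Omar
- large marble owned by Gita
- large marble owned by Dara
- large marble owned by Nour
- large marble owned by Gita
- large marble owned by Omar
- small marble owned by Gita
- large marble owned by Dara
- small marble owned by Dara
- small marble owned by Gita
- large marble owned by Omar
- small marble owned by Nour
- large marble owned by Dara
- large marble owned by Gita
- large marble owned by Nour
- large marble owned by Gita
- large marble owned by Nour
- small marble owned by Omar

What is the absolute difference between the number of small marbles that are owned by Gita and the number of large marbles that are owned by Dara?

1

small marbles owned by Gita: 4. large marbles owned by Dara: 3.
|4 − 3| = 4 − 3 = 1.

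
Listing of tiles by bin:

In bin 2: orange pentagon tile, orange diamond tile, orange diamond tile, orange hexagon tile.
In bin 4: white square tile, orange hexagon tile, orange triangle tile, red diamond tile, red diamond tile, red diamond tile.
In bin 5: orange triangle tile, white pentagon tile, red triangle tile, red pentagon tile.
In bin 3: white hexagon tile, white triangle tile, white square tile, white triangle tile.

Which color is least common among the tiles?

red

Counts by color: orange 7, white 6, red 5.
The minimum is 5, held uniquely by red.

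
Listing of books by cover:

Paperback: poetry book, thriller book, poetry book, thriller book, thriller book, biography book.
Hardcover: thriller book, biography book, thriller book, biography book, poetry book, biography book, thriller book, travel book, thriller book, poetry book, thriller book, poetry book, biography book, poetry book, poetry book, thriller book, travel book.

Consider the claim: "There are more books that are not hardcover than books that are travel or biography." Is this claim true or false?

False

There are 6 books that are not hardcover.
There are 7 books that are travel or biography.
The claim requires 6 > 7, which does not hold.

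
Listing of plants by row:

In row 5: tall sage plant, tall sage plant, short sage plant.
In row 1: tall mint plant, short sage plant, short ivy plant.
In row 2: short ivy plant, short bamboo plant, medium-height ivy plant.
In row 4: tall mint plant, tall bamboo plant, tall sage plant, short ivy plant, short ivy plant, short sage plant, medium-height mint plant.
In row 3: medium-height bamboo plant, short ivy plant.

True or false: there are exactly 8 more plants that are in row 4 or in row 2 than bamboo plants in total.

False

There are 10 plants in row 4 or in row 2.
There are 3 bamboo plants.
The claim requires 10 − 3 (= 7) to equal 8, which does not hold.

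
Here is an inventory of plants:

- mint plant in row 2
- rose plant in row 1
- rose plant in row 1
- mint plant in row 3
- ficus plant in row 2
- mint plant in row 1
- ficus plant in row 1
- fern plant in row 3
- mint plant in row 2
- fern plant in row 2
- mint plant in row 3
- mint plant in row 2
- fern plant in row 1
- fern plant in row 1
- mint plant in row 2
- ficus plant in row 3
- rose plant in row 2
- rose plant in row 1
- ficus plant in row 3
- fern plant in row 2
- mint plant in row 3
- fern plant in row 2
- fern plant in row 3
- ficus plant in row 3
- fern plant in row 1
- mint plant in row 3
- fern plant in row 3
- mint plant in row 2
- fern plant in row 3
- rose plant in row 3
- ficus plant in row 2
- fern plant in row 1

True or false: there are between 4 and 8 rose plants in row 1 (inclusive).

|rose plants in row 1| = 3.
The claim requires 4 ≤ 3 ≤ 8, which does not hold.

False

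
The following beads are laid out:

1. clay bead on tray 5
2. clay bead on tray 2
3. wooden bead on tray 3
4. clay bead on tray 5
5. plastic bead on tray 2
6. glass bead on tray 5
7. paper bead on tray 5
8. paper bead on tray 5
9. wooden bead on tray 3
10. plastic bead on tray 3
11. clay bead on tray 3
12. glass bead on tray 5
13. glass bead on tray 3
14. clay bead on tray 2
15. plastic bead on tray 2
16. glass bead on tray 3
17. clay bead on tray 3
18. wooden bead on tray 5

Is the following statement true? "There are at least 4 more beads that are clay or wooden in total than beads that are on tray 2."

There are 9 beads that are clay or wooden.
There are 4 beads on tray 2.
The claim requires 9 − 4 = 5 ≥ 4, which holds.

True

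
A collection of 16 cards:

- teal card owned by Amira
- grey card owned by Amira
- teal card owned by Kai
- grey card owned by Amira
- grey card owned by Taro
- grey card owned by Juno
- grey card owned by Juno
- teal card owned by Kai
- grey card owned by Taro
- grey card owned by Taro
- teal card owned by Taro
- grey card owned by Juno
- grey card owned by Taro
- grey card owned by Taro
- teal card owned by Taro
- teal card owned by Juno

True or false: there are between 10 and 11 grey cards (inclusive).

There are 10 grey cards.
The claim requires 10 ≤ 10 ≤ 11, which holds.

True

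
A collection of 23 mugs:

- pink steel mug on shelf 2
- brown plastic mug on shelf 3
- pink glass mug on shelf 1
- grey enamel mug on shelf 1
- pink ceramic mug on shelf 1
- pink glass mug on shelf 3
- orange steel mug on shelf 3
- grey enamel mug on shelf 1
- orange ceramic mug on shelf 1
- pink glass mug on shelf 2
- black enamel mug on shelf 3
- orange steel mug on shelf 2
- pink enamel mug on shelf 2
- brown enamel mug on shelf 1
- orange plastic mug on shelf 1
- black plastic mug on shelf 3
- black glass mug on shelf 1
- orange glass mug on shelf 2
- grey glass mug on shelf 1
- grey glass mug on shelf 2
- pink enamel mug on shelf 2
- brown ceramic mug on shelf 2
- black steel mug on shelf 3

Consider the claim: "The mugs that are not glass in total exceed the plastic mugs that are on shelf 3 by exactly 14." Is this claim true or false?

mugs that are not glass: 16.
plastic mugs on shelf 3: 2.
The claim requires 16 − 2 (= 14) to equal 14, which holds.

True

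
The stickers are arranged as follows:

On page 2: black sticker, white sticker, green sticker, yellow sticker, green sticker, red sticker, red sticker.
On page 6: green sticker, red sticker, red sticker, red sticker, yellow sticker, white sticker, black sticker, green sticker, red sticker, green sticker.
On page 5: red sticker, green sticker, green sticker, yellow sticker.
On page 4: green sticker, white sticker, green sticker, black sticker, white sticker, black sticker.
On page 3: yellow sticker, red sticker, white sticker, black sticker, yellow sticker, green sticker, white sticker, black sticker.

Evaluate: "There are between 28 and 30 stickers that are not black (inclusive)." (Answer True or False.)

True

There are 29 stickers that are not black.
The claim requires 28 ≤ 29 ≤ 30, which holds.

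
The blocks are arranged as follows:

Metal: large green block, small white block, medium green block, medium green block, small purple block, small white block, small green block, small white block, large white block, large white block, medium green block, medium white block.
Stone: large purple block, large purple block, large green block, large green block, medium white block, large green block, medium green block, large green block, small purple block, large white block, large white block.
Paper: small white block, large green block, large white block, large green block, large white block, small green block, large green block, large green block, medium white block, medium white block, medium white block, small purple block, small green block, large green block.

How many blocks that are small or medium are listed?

medium: 9; small: 10; together 9 + 10 = 19.

19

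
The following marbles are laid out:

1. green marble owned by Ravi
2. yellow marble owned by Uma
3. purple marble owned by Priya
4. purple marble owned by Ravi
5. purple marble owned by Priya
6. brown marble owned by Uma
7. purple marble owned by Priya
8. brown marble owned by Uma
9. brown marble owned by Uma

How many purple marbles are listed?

4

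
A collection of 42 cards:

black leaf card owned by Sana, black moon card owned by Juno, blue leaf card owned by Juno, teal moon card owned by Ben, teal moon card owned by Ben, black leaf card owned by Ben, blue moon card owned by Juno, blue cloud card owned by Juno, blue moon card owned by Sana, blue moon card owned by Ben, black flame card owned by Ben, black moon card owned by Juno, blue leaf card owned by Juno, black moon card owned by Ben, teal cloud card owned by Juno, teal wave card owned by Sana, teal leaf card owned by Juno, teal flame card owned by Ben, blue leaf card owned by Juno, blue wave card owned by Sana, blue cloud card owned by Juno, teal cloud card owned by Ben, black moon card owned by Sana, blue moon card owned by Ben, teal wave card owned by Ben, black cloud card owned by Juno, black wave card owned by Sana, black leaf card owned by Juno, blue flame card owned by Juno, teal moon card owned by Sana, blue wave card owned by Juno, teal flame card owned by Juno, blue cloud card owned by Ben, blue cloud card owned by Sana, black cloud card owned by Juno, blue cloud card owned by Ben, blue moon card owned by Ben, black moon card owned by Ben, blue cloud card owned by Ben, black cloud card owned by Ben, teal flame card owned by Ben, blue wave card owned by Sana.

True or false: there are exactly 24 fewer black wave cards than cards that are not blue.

False

|black wave cards| = 1.
|cards that are not blue| = 24.
The claim requires 24 − 1 (= 23) to equal 24, which does not hold.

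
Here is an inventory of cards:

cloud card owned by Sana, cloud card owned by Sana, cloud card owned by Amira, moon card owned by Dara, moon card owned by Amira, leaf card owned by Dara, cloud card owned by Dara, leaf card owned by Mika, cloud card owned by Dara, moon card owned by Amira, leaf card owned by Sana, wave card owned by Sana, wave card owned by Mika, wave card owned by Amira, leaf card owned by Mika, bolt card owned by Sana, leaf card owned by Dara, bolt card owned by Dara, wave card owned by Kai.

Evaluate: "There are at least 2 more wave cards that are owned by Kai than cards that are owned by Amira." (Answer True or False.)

False

|wave cards owned by Kai| = 1.
|cards owned by Amira| = 4.
The claim requires 1 − 4 = -3 ≥ 2, which does not hold.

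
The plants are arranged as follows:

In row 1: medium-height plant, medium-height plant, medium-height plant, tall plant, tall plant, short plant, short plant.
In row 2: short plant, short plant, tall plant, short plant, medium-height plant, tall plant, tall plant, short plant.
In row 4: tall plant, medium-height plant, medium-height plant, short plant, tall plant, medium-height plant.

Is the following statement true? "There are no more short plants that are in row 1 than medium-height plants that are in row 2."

There are 2 short plants in row 1.
There is 1 medium-height plant in row 2.
The claim requires 2 ≤ 1, which does not hold.

False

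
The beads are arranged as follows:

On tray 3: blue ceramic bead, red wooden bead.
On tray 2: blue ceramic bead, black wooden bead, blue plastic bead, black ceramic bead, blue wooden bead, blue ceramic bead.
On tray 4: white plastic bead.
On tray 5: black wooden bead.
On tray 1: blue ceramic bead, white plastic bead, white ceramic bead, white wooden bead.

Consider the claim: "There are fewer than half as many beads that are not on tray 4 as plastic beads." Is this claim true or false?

False

|beads that are not on tray 4| = 13.
|plastic beads| = 3.
The claim requires 2 × 13 = 26 < 3, which does not hold.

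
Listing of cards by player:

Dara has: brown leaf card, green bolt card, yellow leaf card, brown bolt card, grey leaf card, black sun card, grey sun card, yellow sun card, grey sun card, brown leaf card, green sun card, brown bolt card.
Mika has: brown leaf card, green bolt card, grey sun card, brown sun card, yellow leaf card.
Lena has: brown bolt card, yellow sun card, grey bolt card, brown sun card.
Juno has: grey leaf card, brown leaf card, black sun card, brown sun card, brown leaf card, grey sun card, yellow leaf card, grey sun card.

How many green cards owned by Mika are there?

1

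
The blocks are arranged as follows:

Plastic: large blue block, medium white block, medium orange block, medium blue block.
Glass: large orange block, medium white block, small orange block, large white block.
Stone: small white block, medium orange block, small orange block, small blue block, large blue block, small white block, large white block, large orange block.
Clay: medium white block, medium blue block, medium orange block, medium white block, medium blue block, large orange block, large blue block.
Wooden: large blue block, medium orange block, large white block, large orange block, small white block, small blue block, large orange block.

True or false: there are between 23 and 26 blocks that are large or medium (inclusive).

blocks that are large or medium: 23.
The claim requires 23 ≤ 23 ≤ 26, which holds.

True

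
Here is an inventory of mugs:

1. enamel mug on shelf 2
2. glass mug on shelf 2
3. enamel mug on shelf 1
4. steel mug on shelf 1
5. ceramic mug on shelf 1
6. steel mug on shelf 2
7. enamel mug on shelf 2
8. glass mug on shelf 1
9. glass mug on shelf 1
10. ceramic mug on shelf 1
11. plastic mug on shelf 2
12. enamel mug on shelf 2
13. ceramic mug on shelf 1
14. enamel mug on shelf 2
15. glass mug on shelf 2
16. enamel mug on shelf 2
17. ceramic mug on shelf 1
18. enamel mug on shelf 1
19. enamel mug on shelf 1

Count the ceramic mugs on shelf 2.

0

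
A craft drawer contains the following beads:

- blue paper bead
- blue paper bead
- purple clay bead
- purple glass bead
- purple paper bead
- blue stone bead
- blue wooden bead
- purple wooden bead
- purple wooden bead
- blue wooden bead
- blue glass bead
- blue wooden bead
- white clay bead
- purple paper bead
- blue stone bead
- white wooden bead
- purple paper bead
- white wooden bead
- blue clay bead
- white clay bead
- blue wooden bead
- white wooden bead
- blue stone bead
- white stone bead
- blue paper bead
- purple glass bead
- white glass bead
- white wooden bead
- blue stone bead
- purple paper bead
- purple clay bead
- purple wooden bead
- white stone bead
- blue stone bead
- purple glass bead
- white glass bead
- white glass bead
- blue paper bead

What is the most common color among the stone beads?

Counts by color (restricted to stone beads): blue 5, white 2.
The maximum is 5, held uniquely by blue.

blue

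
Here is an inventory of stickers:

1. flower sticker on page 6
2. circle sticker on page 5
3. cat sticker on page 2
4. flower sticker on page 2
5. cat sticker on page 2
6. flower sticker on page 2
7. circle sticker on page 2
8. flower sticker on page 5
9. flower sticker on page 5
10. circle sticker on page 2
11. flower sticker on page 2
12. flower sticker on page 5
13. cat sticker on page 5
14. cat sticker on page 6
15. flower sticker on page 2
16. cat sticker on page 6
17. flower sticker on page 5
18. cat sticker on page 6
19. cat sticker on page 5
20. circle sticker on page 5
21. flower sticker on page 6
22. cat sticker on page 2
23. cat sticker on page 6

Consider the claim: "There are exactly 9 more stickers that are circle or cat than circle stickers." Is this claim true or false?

stickers that are circle or cat: 13.
circle stickers: 4.
The claim requires 13 − 4 (= 9) to equal 9, which holds.

True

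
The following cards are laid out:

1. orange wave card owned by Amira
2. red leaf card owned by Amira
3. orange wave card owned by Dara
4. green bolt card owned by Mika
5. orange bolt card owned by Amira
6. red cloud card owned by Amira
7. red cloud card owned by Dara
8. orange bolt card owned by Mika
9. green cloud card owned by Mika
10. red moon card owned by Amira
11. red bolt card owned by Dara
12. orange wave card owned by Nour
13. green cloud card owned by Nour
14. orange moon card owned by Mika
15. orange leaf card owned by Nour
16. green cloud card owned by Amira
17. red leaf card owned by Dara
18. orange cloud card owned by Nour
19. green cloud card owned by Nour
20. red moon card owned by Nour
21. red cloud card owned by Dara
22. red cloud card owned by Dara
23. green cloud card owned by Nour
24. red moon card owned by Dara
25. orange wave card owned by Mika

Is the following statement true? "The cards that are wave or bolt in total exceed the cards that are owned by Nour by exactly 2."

|cards that are wave or bolt| = 8.
|cards owned by Nour| = 7.
The claim requires 8 − 7 (= 1) to equal 2, which does not hold.

False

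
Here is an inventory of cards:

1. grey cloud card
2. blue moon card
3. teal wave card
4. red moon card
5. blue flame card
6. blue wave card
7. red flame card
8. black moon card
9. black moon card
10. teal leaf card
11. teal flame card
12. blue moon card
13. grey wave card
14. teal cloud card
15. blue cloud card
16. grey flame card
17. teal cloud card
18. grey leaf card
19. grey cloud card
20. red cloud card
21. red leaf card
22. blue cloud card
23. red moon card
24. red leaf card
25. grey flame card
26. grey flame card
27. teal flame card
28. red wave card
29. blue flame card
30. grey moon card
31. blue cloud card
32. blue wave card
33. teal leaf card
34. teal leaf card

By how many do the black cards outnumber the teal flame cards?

0

black cards: 2.
teal flame cards: 2.
2 − 2 = 0.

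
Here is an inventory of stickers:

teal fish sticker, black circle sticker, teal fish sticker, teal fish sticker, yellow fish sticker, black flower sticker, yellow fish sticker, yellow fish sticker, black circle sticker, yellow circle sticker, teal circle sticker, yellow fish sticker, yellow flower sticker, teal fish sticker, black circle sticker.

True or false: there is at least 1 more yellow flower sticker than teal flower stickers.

True

yellow flower stickers: 1.
teal flower stickers: 0.
The claim requires 1 − 0 = 1 ≥ 1, which holds.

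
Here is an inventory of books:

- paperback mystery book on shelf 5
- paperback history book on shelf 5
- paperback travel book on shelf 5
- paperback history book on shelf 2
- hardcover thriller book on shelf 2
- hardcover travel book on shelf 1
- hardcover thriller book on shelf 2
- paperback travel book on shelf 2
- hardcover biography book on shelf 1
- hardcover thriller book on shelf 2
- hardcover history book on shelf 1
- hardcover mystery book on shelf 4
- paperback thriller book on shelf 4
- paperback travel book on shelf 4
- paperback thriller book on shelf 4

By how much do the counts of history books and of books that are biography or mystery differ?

history books: 3. books that are biography or mystery: 3.
|3 − 3| = 3 − 3 = 0.

0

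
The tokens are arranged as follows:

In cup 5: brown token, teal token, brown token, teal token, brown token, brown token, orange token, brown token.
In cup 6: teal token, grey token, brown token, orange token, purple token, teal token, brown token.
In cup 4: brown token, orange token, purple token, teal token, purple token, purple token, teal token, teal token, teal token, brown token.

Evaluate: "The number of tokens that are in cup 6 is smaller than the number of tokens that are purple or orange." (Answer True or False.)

tokens in cup 6: 7.
tokens that are purple or orange: 7.
The claim requires 7 < 7, which does not hold.

False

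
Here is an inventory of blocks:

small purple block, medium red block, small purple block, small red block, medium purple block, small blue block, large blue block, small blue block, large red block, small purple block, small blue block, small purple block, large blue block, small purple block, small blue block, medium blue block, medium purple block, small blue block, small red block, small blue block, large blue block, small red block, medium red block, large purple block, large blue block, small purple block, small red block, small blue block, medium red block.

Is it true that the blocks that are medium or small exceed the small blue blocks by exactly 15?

False

There are 23 blocks that are medium or small.
There are 7 small blue blocks.
The claim requires 23 − 7 (= 16) to equal 15, which does not hold.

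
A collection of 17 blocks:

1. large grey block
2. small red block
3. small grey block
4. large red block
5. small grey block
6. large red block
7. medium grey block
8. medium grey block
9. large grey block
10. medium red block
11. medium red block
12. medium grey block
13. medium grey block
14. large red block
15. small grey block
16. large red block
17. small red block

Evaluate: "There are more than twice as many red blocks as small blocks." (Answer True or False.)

red blocks: 8.
small blocks: 5.
The claim requires 8 > 2 × 5 = 10, which does not hold.

False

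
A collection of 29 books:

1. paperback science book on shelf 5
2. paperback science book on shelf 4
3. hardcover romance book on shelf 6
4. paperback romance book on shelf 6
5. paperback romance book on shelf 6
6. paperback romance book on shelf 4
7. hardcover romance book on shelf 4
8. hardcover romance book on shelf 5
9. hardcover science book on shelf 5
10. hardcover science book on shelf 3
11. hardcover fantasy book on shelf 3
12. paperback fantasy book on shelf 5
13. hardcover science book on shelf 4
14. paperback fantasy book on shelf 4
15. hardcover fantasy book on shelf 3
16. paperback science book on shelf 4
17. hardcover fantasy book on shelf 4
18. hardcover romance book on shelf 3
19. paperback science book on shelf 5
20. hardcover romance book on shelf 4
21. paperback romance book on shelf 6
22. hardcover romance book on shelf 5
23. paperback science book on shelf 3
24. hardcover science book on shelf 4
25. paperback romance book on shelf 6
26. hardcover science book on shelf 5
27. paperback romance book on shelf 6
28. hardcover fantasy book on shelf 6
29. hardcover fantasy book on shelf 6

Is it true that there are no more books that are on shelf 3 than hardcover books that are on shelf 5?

books on shelf 3: 5.
hardcover books on shelf 5: 4.
The claim requires 5 ≤ 4, which does not hold.

False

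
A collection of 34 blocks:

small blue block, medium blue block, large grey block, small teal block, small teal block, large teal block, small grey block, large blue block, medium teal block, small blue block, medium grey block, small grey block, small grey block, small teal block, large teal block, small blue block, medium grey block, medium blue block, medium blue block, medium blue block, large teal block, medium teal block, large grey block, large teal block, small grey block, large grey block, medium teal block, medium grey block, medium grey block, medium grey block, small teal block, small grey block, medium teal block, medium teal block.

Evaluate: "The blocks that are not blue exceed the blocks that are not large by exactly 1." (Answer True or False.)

False

|blocks that are not blue| = 26.
|blocks that are not large| = 26.
The claim requires 26 − 26 (= 0) to equal 1, which does not hold.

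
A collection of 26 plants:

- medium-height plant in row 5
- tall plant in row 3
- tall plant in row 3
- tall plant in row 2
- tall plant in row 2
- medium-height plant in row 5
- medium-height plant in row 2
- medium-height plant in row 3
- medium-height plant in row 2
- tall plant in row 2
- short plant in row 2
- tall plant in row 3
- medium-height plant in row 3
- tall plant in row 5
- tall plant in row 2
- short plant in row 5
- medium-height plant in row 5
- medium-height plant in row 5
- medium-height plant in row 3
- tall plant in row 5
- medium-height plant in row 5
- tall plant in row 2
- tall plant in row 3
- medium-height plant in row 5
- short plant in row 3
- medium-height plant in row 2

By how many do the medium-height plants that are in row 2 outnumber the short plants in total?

medium-height plants in row 2: 3.
short plants: 3.
3 − 3 = 0.

0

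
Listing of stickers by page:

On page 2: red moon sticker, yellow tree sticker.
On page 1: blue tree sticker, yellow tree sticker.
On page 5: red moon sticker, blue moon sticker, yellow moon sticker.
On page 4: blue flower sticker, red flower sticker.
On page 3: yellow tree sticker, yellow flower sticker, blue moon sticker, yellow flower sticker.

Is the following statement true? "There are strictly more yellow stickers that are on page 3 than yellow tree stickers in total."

False

There are 3 yellow stickers on page 3.
There are 3 yellow tree stickers.
The claim requires 3 > 3, which does not hold.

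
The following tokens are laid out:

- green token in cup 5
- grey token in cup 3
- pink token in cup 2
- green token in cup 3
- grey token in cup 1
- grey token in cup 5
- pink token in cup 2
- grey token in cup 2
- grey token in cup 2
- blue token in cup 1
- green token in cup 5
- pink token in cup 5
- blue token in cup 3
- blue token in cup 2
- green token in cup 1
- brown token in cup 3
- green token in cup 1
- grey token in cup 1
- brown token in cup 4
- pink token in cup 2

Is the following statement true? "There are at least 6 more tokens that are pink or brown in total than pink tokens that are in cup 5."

False

|tokens that are pink or brown| = 6.
|pink tokens in cup 5| = 1.
The claim requires 6 − 1 = 5 ≥ 6, which does not hold.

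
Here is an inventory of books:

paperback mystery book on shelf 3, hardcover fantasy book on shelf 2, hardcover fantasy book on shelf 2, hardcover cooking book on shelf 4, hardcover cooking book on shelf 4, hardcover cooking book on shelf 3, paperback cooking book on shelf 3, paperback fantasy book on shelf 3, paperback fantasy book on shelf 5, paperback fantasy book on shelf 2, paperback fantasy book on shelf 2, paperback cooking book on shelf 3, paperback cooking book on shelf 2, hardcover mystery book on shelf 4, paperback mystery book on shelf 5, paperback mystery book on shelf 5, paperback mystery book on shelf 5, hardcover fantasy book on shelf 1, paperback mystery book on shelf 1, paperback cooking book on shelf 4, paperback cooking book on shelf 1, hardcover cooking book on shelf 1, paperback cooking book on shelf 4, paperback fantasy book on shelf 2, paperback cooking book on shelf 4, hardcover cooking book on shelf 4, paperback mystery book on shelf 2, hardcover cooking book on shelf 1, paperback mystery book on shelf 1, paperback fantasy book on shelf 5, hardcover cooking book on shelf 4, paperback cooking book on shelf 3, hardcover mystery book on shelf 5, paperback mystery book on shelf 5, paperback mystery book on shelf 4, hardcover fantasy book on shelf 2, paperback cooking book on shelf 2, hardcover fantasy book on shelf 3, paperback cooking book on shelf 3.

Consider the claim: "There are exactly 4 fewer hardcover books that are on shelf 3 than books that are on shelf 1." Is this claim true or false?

|hardcover books on shelf 3| = 2.
|books on shelf 1| = 6.
The claim requires 6 − 2 (= 4) to equal 4, which holds.

True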